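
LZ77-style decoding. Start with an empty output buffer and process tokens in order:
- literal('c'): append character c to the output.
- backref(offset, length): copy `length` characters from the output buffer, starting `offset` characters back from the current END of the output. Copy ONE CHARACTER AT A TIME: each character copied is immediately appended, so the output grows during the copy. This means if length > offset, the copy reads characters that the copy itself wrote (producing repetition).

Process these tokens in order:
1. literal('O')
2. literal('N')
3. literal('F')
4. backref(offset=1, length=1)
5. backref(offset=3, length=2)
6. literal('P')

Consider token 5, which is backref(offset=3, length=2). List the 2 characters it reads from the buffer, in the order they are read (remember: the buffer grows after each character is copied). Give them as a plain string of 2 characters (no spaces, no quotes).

Token 1: literal('O'). Output: "O"
Token 2: literal('N'). Output: "ON"
Token 3: literal('F'). Output: "ONF"
Token 4: backref(off=1, len=1). Copied 'F' from pos 2. Output: "ONFF"
Token 5: backref(off=3, len=2). Buffer before: "ONFF" (len 4)
  byte 1: read out[1]='N', append. Buffer now: "ONFFN"
  byte 2: read out[2]='F', append. Buffer now: "ONFFNF"

Answer: NF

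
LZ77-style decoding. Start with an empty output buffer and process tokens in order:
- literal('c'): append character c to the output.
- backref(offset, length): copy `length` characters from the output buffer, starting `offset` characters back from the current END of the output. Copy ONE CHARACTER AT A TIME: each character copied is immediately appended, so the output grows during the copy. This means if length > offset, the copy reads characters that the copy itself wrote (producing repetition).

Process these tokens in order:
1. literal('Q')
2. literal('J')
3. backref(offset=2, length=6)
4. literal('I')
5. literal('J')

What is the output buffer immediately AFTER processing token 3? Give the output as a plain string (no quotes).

Token 1: literal('Q'). Output: "Q"
Token 2: literal('J'). Output: "QJ"
Token 3: backref(off=2, len=6) (overlapping!). Copied 'QJQJQJ' from pos 0. Output: "QJQJQJQJ"

Answer: QJQJQJQJ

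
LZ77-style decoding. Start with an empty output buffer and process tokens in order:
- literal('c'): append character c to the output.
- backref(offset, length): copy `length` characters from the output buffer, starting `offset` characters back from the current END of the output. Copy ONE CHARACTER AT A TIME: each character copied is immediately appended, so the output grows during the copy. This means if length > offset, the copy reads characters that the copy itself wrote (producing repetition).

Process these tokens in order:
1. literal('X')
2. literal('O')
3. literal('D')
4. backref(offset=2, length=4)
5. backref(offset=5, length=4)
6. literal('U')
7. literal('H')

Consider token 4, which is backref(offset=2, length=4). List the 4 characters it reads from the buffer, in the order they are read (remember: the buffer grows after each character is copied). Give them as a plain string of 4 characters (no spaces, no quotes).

Answer: ODOD

Derivation:
Token 1: literal('X'). Output: "X"
Token 2: literal('O'). Output: "XO"
Token 3: literal('D'). Output: "XOD"
Token 4: backref(off=2, len=4). Buffer before: "XOD" (len 3)
  byte 1: read out[1]='O', append. Buffer now: "XODO"
  byte 2: read out[2]='D', append. Buffer now: "XODOD"
  byte 3: read out[3]='O', append. Buffer now: "XODODO"
  byte 4: read out[4]='D', append. Buffer now: "XODODOD"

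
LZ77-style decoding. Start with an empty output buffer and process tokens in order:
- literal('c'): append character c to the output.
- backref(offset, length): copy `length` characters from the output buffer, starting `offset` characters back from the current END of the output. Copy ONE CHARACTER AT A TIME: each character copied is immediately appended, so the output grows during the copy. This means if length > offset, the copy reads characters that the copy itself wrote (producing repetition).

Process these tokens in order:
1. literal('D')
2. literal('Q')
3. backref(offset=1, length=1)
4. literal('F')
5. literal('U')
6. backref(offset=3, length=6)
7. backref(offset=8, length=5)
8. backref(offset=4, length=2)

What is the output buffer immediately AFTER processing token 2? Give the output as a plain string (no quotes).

Token 1: literal('D'). Output: "D"
Token 2: literal('Q'). Output: "DQ"

Answer: DQ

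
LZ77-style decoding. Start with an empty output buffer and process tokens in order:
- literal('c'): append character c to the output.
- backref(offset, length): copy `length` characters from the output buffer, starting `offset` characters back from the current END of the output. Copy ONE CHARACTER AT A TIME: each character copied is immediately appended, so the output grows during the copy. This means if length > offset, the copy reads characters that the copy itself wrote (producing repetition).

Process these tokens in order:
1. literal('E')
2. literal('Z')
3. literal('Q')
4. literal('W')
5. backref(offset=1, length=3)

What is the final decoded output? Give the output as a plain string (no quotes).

Token 1: literal('E'). Output: "E"
Token 2: literal('Z'). Output: "EZ"
Token 3: literal('Q'). Output: "EZQ"
Token 4: literal('W'). Output: "EZQW"
Token 5: backref(off=1, len=3) (overlapping!). Copied 'WWW' from pos 3. Output: "EZQWWWW"

Answer: EZQWWWW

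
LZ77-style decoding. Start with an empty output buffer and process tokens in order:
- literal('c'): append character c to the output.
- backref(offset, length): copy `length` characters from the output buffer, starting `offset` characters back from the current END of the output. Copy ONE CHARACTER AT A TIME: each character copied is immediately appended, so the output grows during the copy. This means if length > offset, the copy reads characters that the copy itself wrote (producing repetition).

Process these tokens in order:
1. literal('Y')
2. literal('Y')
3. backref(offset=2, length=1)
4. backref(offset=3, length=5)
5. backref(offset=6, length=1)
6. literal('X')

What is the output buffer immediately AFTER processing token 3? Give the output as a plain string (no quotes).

Token 1: literal('Y'). Output: "Y"
Token 2: literal('Y'). Output: "YY"
Token 3: backref(off=2, len=1). Copied 'Y' from pos 0. Output: "YYY"

Answer: YYY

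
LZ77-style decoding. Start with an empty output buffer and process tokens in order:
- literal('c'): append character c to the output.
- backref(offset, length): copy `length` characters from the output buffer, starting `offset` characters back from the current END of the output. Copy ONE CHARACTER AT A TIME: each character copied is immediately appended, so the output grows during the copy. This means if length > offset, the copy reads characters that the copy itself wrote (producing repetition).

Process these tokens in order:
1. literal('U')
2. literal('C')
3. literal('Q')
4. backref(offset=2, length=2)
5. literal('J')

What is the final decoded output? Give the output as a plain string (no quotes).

Token 1: literal('U'). Output: "U"
Token 2: literal('C'). Output: "UC"
Token 3: literal('Q'). Output: "UCQ"
Token 4: backref(off=2, len=2). Copied 'CQ' from pos 1. Output: "UCQCQ"
Token 5: literal('J'). Output: "UCQCQJ"

Answer: UCQCQJ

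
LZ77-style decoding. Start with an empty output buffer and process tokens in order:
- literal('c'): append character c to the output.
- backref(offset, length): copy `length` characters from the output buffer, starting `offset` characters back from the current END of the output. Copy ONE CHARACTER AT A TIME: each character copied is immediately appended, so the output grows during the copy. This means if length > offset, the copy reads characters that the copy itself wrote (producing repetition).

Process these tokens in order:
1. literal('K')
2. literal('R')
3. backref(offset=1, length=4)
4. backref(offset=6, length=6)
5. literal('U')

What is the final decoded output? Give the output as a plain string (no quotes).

Token 1: literal('K'). Output: "K"
Token 2: literal('R'). Output: "KR"
Token 3: backref(off=1, len=4) (overlapping!). Copied 'RRRR' from pos 1. Output: "KRRRRR"
Token 4: backref(off=6, len=6). Copied 'KRRRRR' from pos 0. Output: "KRRRRRKRRRRR"
Token 5: literal('U'). Output: "KRRRRRKRRRRRU"

Answer: KRRRRRKRRRRRU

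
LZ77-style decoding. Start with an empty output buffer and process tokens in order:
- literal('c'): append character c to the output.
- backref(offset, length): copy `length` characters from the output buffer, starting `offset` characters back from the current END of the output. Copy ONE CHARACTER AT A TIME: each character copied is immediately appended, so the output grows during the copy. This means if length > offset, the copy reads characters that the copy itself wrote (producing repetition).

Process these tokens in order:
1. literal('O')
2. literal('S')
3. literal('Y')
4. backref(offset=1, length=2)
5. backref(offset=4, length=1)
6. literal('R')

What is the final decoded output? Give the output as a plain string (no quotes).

Token 1: literal('O'). Output: "O"
Token 2: literal('S'). Output: "OS"
Token 3: literal('Y'). Output: "OSY"
Token 4: backref(off=1, len=2) (overlapping!). Copied 'YY' from pos 2. Output: "OSYYY"
Token 5: backref(off=4, len=1). Copied 'S' from pos 1. Output: "OSYYYS"
Token 6: literal('R'). Output: "OSYYYSR"

Answer: OSYYYSR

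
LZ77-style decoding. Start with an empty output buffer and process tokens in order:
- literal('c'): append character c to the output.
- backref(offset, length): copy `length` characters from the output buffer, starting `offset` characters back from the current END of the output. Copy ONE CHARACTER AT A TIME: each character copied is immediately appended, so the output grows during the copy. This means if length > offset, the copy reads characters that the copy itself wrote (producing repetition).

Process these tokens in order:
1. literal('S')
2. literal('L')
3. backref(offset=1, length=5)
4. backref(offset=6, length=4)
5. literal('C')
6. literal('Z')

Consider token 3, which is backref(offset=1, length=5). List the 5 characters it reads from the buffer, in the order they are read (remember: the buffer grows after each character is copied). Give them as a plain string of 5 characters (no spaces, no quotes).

Token 1: literal('S'). Output: "S"
Token 2: literal('L'). Output: "SL"
Token 3: backref(off=1, len=5). Buffer before: "SL" (len 2)
  byte 1: read out[1]='L', append. Buffer now: "SLL"
  byte 2: read out[2]='L', append. Buffer now: "SLLL"
  byte 3: read out[3]='L', append. Buffer now: "SLLLL"
  byte 4: read out[4]='L', append. Buffer now: "SLLLLL"
  byte 5: read out[5]='L', append. Buffer now: "SLLLLLL"

Answer: LLLLL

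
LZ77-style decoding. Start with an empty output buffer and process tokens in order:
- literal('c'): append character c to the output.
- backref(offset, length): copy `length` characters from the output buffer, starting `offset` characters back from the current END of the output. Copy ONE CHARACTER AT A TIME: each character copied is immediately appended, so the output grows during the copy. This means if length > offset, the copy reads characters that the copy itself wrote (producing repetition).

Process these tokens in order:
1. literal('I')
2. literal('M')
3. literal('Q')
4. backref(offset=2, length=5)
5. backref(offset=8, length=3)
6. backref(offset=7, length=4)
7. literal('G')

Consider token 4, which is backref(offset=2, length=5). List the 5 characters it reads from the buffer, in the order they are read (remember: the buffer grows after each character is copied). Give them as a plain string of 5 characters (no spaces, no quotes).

Answer: MQMQM

Derivation:
Token 1: literal('I'). Output: "I"
Token 2: literal('M'). Output: "IM"
Token 3: literal('Q'). Output: "IMQ"
Token 4: backref(off=2, len=5). Buffer before: "IMQ" (len 3)
  byte 1: read out[1]='M', append. Buffer now: "IMQM"
  byte 2: read out[2]='Q', append. Buffer now: "IMQMQ"
  byte 3: read out[3]='M', append. Buffer now: "IMQMQM"
  byte 4: read out[4]='Q', append. Buffer now: "IMQMQMQ"
  byte 5: read out[5]='M', append. Buffer now: "IMQMQMQM"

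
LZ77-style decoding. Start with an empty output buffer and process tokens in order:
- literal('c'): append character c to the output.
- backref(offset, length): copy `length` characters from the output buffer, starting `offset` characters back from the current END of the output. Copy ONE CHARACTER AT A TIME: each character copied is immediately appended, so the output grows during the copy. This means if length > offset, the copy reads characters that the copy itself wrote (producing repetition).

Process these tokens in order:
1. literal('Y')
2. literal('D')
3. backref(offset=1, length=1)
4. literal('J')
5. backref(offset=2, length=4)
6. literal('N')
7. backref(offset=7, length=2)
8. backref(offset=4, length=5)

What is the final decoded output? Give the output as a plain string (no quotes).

Answer: YDDJDJDJNDJJNDJJ

Derivation:
Token 1: literal('Y'). Output: "Y"
Token 2: literal('D'). Output: "YD"
Token 3: backref(off=1, len=1). Copied 'D' from pos 1. Output: "YDD"
Token 4: literal('J'). Output: "YDDJ"
Token 5: backref(off=2, len=4) (overlapping!). Copied 'DJDJ' from pos 2. Output: "YDDJDJDJ"
Token 6: literal('N'). Output: "YDDJDJDJN"
Token 7: backref(off=7, len=2). Copied 'DJ' from pos 2. Output: "YDDJDJDJNDJ"
Token 8: backref(off=4, len=5) (overlapping!). Copied 'JNDJJ' from pos 7. Output: "YDDJDJDJNDJJNDJJ"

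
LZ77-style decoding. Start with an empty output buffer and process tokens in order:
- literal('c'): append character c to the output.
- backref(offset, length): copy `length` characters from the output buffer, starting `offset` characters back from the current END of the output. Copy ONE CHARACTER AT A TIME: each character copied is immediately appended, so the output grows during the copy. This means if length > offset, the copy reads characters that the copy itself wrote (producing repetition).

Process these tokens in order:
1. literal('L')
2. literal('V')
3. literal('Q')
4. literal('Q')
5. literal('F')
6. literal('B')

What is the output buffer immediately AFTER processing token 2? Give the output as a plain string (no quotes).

Token 1: literal('L'). Output: "L"
Token 2: literal('V'). Output: "LV"

Answer: LV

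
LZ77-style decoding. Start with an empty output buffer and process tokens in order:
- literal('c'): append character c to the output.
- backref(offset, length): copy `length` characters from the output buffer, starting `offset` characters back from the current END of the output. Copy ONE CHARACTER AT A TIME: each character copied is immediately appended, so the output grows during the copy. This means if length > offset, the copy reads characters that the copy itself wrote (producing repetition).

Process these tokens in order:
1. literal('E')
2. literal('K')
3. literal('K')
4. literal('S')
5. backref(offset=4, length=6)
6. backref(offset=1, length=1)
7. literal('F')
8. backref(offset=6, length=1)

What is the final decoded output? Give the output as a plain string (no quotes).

Token 1: literal('E'). Output: "E"
Token 2: literal('K'). Output: "EK"
Token 3: literal('K'). Output: "EKK"
Token 4: literal('S'). Output: "EKKS"
Token 5: backref(off=4, len=6) (overlapping!). Copied 'EKKSEK' from pos 0. Output: "EKKSEKKSEK"
Token 6: backref(off=1, len=1). Copied 'K' from pos 9. Output: "EKKSEKKSEKK"
Token 7: literal('F'). Output: "EKKSEKKSEKKF"
Token 8: backref(off=6, len=1). Copied 'K' from pos 6. Output: "EKKSEKKSEKKFK"

Answer: EKKSEKKSEKKFK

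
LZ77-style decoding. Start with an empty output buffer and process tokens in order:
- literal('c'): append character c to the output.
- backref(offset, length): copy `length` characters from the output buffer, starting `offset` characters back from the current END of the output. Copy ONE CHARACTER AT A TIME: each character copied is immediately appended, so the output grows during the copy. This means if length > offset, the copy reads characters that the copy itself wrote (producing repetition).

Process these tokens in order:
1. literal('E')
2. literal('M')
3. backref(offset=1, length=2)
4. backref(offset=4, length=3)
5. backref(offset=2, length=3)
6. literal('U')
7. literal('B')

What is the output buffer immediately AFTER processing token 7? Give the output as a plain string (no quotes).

Answer: EMMMEMMMMMUB

Derivation:
Token 1: literal('E'). Output: "E"
Token 2: literal('M'). Output: "EM"
Token 3: backref(off=1, len=2) (overlapping!). Copied 'MM' from pos 1. Output: "EMMM"
Token 4: backref(off=4, len=3). Copied 'EMM' from pos 0. Output: "EMMMEMM"
Token 5: backref(off=2, len=3) (overlapping!). Copied 'MMM' from pos 5. Output: "EMMMEMMMMM"
Token 6: literal('U'). Output: "EMMMEMMMMMU"
Token 7: literal('B'). Output: "EMMMEMMMMMUB"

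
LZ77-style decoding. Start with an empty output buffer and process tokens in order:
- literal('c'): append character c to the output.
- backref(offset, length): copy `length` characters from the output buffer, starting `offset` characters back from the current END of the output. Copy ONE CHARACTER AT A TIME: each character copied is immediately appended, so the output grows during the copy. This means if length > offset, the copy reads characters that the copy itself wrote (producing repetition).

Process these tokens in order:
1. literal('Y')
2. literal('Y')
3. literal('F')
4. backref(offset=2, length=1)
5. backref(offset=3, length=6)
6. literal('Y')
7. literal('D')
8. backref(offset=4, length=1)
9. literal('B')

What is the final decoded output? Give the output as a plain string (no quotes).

Answer: YYFYYFYYFYYDFB

Derivation:
Token 1: literal('Y'). Output: "Y"
Token 2: literal('Y'). Output: "YY"
Token 3: literal('F'). Output: "YYF"
Token 4: backref(off=2, len=1). Copied 'Y' from pos 1. Output: "YYFY"
Token 5: backref(off=3, len=6) (overlapping!). Copied 'YFYYFY' from pos 1. Output: "YYFYYFYYFY"
Token 6: literal('Y'). Output: "YYFYYFYYFYY"
Token 7: literal('D'). Output: "YYFYYFYYFYYD"
Token 8: backref(off=4, len=1). Copied 'F' from pos 8. Output: "YYFYYFYYFYYDF"
Token 9: literal('B'). Output: "YYFYYFYYFYYDFB"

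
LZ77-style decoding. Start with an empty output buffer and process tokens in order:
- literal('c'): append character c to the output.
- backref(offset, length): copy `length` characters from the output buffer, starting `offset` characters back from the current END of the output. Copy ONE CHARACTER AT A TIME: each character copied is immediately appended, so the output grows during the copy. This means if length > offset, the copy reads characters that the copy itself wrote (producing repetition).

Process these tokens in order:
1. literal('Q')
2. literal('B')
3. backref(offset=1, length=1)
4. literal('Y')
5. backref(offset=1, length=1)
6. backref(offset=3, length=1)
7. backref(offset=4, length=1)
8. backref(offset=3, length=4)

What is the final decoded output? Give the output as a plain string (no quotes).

Answer: QBBYYBBYBBY

Derivation:
Token 1: literal('Q'). Output: "Q"
Token 2: literal('B'). Output: "QB"
Token 3: backref(off=1, len=1). Copied 'B' from pos 1. Output: "QBB"
Token 4: literal('Y'). Output: "QBBY"
Token 5: backref(off=1, len=1). Copied 'Y' from pos 3. Output: "QBBYY"
Token 6: backref(off=3, len=1). Copied 'B' from pos 2. Output: "QBBYYB"
Token 7: backref(off=4, len=1). Copied 'B' from pos 2. Output: "QBBYYBB"
Token 8: backref(off=3, len=4) (overlapping!). Copied 'YBBY' from pos 4. Output: "QBBYYBBYBBY"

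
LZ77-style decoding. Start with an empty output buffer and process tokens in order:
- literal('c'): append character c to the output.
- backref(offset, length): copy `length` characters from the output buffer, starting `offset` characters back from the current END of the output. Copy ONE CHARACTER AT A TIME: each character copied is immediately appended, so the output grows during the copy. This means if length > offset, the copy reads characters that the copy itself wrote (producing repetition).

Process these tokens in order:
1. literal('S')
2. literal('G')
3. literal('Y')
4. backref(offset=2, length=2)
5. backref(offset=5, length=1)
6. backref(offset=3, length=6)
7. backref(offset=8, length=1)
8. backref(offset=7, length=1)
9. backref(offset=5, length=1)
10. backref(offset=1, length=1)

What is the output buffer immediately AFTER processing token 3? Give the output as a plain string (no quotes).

Token 1: literal('S'). Output: "S"
Token 2: literal('G'). Output: "SG"
Token 3: literal('Y'). Output: "SGY"

Answer: SGY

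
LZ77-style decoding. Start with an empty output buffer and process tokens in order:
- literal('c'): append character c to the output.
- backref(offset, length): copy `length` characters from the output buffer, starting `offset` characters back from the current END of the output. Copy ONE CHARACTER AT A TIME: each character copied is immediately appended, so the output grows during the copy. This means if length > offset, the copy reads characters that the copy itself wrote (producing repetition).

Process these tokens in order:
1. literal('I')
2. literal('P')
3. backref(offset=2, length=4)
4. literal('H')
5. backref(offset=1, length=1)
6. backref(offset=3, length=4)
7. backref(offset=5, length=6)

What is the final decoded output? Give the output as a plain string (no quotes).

Token 1: literal('I'). Output: "I"
Token 2: literal('P'). Output: "IP"
Token 3: backref(off=2, len=4) (overlapping!). Copied 'IPIP' from pos 0. Output: "IPIPIP"
Token 4: literal('H'). Output: "IPIPIPH"
Token 5: backref(off=1, len=1). Copied 'H' from pos 6. Output: "IPIPIPHH"
Token 6: backref(off=3, len=4) (overlapping!). Copied 'PHHP' from pos 5. Output: "IPIPIPHHPHHP"
Token 7: backref(off=5, len=6) (overlapping!). Copied 'HPHHPH' from pos 7. Output: "IPIPIPHHPHHPHPHHPH"

Answer: IPIPIPHHPHHPHPHHPH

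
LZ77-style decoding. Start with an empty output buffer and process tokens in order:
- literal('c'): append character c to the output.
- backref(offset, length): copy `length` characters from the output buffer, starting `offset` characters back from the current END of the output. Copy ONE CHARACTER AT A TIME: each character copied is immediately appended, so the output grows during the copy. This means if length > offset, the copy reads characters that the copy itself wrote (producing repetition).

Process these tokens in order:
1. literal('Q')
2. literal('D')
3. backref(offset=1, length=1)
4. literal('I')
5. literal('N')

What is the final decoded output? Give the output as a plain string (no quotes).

Token 1: literal('Q'). Output: "Q"
Token 2: literal('D'). Output: "QD"
Token 3: backref(off=1, len=1). Copied 'D' from pos 1. Output: "QDD"
Token 4: literal('I'). Output: "QDDI"
Token 5: literal('N'). Output: "QDDIN"

Answer: QDDIN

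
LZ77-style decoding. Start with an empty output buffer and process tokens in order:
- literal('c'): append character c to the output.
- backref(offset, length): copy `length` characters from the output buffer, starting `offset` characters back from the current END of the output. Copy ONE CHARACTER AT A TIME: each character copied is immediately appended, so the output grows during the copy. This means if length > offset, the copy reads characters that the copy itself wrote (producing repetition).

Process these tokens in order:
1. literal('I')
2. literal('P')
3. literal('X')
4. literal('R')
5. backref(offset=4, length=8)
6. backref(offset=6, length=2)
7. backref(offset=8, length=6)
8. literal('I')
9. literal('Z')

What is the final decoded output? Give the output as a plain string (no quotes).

Token 1: literal('I'). Output: "I"
Token 2: literal('P'). Output: "IP"
Token 3: literal('X'). Output: "IPX"
Token 4: literal('R'). Output: "IPXR"
Token 5: backref(off=4, len=8) (overlapping!). Copied 'IPXRIPXR' from pos 0. Output: "IPXRIPXRIPXR"
Token 6: backref(off=6, len=2). Copied 'XR' from pos 6. Output: "IPXRIPXRIPXRXR"
Token 7: backref(off=8, len=6). Copied 'XRIPXR' from pos 6. Output: "IPXRIPXRIPXRXRXRIPXR"
Token 8: literal('I'). Output: "IPXRIPXRIPXRXRXRIPXRI"
Token 9: literal('Z'). Output: "IPXRIPXRIPXRXRXRIPXRIZ"

Answer: IPXRIPXRIPXRXRXRIPXRIZ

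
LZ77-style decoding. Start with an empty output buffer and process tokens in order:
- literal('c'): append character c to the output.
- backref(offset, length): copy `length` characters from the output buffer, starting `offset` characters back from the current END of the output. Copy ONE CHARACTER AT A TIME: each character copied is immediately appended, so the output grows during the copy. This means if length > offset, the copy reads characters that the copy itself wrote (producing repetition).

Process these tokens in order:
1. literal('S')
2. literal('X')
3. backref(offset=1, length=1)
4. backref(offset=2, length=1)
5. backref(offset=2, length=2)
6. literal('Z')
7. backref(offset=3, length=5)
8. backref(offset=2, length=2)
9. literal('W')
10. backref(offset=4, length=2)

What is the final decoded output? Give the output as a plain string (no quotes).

Answer: SXXXXXZXXZXXXXWXX

Derivation:
Token 1: literal('S'). Output: "S"
Token 2: literal('X'). Output: "SX"
Token 3: backref(off=1, len=1). Copied 'X' from pos 1. Output: "SXX"
Token 4: backref(off=2, len=1). Copied 'X' from pos 1. Output: "SXXX"
Token 5: backref(off=2, len=2). Copied 'XX' from pos 2. Output: "SXXXXX"
Token 6: literal('Z'). Output: "SXXXXXZ"
Token 7: backref(off=3, len=5) (overlapping!). Copied 'XXZXX' from pos 4. Output: "SXXXXXZXXZXX"
Token 8: backref(off=2, len=2). Copied 'XX' from pos 10. Output: "SXXXXXZXXZXXXX"
Token 9: literal('W'). Output: "SXXXXXZXXZXXXXW"
Token 10: backref(off=4, len=2). Copied 'XX' from pos 11. Output: "SXXXXXZXXZXXXXWXX"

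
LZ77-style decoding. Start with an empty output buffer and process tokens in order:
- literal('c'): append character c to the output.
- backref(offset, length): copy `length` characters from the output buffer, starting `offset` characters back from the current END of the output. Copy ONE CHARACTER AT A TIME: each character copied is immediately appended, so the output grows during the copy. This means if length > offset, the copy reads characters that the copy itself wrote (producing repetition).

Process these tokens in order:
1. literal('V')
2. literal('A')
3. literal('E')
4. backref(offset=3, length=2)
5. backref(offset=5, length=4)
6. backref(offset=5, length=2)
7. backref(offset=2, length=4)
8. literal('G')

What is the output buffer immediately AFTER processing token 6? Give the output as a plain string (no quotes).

Answer: VAEVAVAEVAV

Derivation:
Token 1: literal('V'). Output: "V"
Token 2: literal('A'). Output: "VA"
Token 3: literal('E'). Output: "VAE"
Token 4: backref(off=3, len=2). Copied 'VA' from pos 0. Output: "VAEVA"
Token 5: backref(off=5, len=4). Copied 'VAEV' from pos 0. Output: "VAEVAVAEV"
Token 6: backref(off=5, len=2). Copied 'AV' from pos 4. Output: "VAEVAVAEVAV"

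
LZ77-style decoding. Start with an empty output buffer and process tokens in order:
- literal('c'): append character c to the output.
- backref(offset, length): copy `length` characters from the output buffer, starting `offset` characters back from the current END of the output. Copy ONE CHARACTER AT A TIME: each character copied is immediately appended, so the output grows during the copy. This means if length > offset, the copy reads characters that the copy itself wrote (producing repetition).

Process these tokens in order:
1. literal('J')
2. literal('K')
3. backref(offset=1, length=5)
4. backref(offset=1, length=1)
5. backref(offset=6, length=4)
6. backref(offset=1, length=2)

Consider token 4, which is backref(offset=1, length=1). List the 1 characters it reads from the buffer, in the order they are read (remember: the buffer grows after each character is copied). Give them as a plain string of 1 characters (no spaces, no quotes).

Token 1: literal('J'). Output: "J"
Token 2: literal('K'). Output: "JK"
Token 3: backref(off=1, len=5) (overlapping!). Copied 'KKKKK' from pos 1. Output: "JKKKKKK"
Token 4: backref(off=1, len=1). Buffer before: "JKKKKKK" (len 7)
  byte 1: read out[6]='K', append. Buffer now: "JKKKKKKK"

Answer: K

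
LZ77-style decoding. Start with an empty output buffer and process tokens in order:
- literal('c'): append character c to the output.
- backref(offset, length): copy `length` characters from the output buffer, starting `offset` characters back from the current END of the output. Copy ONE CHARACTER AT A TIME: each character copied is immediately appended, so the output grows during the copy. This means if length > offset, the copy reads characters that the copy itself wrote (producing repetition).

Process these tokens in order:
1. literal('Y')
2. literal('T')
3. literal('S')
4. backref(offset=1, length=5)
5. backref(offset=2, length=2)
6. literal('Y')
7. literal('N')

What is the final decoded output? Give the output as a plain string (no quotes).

Answer: YTSSSSSSSSYN

Derivation:
Token 1: literal('Y'). Output: "Y"
Token 2: literal('T'). Output: "YT"
Token 3: literal('S'). Output: "YTS"
Token 4: backref(off=1, len=5) (overlapping!). Copied 'SSSSS' from pos 2. Output: "YTSSSSSS"
Token 5: backref(off=2, len=2). Copied 'SS' from pos 6. Output: "YTSSSSSSSS"
Token 6: literal('Y'). Output: "YTSSSSSSSSY"
Token 7: literal('N'). Output: "YTSSSSSSSSYN"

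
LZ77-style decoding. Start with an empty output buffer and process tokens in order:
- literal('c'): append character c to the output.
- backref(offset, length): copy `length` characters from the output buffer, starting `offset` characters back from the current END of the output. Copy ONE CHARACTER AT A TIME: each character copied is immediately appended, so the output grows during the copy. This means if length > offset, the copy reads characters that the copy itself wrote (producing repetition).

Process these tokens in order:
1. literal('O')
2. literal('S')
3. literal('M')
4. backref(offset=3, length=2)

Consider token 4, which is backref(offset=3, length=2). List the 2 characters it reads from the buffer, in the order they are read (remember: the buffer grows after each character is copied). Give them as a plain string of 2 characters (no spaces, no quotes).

Token 1: literal('O'). Output: "O"
Token 2: literal('S'). Output: "OS"
Token 3: literal('M'). Output: "OSM"
Token 4: backref(off=3, len=2). Buffer before: "OSM" (len 3)
  byte 1: read out[0]='O', append. Buffer now: "OSMO"
  byte 2: read out[1]='S', append. Buffer now: "OSMOS"

Answer: OS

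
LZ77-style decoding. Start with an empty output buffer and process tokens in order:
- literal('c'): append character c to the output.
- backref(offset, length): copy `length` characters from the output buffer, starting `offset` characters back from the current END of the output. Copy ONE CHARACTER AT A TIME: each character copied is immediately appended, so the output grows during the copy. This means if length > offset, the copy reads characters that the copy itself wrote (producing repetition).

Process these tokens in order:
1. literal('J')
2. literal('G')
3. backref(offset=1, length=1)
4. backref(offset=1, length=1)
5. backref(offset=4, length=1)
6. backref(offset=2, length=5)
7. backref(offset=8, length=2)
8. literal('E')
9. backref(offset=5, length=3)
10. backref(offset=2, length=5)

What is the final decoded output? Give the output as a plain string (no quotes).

Token 1: literal('J'). Output: "J"
Token 2: literal('G'). Output: "JG"
Token 3: backref(off=1, len=1). Copied 'G' from pos 1. Output: "JGG"
Token 4: backref(off=1, len=1). Copied 'G' from pos 2. Output: "JGGG"
Token 5: backref(off=4, len=1). Copied 'J' from pos 0. Output: "JGGGJ"
Token 6: backref(off=2, len=5) (overlapping!). Copied 'GJGJG' from pos 3. Output: "JGGGJGJGJG"
Token 7: backref(off=8, len=2). Copied 'GG' from pos 2. Output: "JGGGJGJGJGGG"
Token 8: literal('E'). Output: "JGGGJGJGJGGGE"
Token 9: backref(off=5, len=3). Copied 'JGG' from pos 8. Output: "JGGGJGJGJGGGEJGG"
Token 10: backref(off=2, len=5) (overlapping!). Copied 'GGGGG' from pos 14. Output: "JGGGJGJGJGGGEJGGGGGGG"

Answer: JGGGJGJGJGGGEJGGGGGGG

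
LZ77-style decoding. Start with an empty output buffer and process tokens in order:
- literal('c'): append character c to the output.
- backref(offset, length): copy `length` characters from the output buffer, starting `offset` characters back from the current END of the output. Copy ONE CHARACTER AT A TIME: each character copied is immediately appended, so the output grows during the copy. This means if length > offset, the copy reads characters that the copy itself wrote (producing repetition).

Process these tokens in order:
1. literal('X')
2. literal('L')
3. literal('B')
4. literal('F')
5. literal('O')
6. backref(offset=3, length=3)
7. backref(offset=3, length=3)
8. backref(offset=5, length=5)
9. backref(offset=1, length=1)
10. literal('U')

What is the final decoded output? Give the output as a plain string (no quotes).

Answer: XLBFOBFOBFOFOBFOOU

Derivation:
Token 1: literal('X'). Output: "X"
Token 2: literal('L'). Output: "XL"
Token 3: literal('B'). Output: "XLB"
Token 4: literal('F'). Output: "XLBF"
Token 5: literal('O'). Output: "XLBFO"
Token 6: backref(off=3, len=3). Copied 'BFO' from pos 2. Output: "XLBFOBFO"
Token 7: backref(off=3, len=3). Copied 'BFO' from pos 5. Output: "XLBFOBFOBFO"
Token 8: backref(off=5, len=5). Copied 'FOBFO' from pos 6. Output: "XLBFOBFOBFOFOBFO"
Token 9: backref(off=1, len=1). Copied 'O' from pos 15. Output: "XLBFOBFOBFOFOBFOO"
Token 10: literal('U'). Output: "XLBFOBFOBFOFOBFOOU"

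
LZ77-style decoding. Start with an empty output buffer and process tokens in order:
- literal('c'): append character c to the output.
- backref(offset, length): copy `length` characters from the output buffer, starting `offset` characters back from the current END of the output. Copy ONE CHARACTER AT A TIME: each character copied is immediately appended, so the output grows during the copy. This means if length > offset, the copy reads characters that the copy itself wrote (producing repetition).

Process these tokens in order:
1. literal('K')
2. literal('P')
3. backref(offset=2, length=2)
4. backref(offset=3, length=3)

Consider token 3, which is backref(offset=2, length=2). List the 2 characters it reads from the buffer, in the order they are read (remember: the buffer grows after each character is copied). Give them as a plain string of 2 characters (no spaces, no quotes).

Answer: KP

Derivation:
Token 1: literal('K'). Output: "K"
Token 2: literal('P'). Output: "KP"
Token 3: backref(off=2, len=2). Buffer before: "KP" (len 2)
  byte 1: read out[0]='K', append. Buffer now: "KPK"
  byte 2: read out[1]='P', append. Buffer now: "KPKP"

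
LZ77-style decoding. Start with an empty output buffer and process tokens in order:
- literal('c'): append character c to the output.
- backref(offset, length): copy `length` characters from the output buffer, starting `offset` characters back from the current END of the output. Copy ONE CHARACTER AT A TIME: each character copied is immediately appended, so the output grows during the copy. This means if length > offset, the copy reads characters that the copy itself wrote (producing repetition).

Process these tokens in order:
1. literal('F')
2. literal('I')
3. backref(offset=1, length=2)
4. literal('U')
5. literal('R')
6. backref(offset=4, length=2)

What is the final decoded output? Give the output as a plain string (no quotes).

Token 1: literal('F'). Output: "F"
Token 2: literal('I'). Output: "FI"
Token 3: backref(off=1, len=2) (overlapping!). Copied 'II' from pos 1. Output: "FIII"
Token 4: literal('U'). Output: "FIIIU"
Token 5: literal('R'). Output: "FIIIUR"
Token 6: backref(off=4, len=2). Copied 'II' from pos 2. Output: "FIIIURII"

Answer: FIIIURII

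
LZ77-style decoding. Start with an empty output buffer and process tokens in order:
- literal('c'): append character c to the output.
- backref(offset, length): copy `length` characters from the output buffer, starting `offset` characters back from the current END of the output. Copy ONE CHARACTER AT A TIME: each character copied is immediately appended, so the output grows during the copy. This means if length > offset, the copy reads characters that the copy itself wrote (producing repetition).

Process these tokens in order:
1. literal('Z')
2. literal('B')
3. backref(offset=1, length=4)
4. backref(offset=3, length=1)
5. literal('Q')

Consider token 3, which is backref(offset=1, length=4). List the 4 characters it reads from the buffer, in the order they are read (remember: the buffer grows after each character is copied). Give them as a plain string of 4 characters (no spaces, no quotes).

Token 1: literal('Z'). Output: "Z"
Token 2: literal('B'). Output: "ZB"
Token 3: backref(off=1, len=4). Buffer before: "ZB" (len 2)
  byte 1: read out[1]='B', append. Buffer now: "ZBB"
  byte 2: read out[2]='B', append. Buffer now: "ZBBB"
  byte 3: read out[3]='B', append. Buffer now: "ZBBBB"
  byte 4: read out[4]='B', append. Buffer now: "ZBBBBB"

Answer: BBBB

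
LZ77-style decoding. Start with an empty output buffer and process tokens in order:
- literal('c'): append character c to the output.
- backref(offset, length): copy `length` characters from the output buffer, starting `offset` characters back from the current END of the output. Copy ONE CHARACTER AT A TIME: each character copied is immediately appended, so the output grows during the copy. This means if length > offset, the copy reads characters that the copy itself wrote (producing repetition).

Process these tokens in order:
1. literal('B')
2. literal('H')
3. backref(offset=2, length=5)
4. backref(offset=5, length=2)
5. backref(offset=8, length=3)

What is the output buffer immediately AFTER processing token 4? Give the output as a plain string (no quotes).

Answer: BHBHBHBBH

Derivation:
Token 1: literal('B'). Output: "B"
Token 2: literal('H'). Output: "BH"
Token 3: backref(off=2, len=5) (overlapping!). Copied 'BHBHB' from pos 0. Output: "BHBHBHB"
Token 4: backref(off=5, len=2). Copied 'BH' from pos 2. Output: "BHBHBHBBH"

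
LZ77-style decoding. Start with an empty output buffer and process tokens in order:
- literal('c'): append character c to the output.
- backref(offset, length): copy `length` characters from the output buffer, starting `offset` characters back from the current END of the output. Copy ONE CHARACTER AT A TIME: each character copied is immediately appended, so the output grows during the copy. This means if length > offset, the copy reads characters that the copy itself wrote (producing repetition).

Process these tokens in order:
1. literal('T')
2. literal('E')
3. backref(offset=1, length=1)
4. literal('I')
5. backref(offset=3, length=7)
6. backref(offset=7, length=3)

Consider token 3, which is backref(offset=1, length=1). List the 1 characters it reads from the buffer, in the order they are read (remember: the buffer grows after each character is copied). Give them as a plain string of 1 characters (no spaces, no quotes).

Answer: E

Derivation:
Token 1: literal('T'). Output: "T"
Token 2: literal('E'). Output: "TE"
Token 3: backref(off=1, len=1). Buffer before: "TE" (len 2)
  byte 1: read out[1]='E', append. Buffer now: "TEE"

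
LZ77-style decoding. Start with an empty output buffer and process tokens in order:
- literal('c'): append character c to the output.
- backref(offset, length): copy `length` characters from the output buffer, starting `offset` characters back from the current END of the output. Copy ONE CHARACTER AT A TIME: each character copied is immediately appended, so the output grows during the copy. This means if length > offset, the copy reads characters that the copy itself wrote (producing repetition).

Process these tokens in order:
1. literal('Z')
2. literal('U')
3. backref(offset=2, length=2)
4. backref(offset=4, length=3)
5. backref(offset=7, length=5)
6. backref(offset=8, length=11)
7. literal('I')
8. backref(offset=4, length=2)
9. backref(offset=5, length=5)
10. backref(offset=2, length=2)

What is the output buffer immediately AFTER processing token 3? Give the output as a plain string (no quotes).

Token 1: literal('Z'). Output: "Z"
Token 2: literal('U'). Output: "ZU"
Token 3: backref(off=2, len=2). Copied 'ZU' from pos 0. Output: "ZUZU"

Answer: ZUZU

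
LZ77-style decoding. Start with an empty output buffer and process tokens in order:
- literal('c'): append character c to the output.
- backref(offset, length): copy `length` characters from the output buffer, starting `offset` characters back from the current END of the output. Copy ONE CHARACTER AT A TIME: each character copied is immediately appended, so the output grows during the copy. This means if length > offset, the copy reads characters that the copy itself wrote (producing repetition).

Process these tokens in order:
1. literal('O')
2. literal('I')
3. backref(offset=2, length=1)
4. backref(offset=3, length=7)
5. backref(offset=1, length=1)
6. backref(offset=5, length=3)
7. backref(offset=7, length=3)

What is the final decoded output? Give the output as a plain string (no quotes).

Answer: OIOOIOOIOOOOIOIOO

Derivation:
Token 1: literal('O'). Output: "O"
Token 2: literal('I'). Output: "OI"
Token 3: backref(off=2, len=1). Copied 'O' from pos 0. Output: "OIO"
Token 4: backref(off=3, len=7) (overlapping!). Copied 'OIOOIOO' from pos 0. Output: "OIOOIOOIOO"
Token 5: backref(off=1, len=1). Copied 'O' from pos 9. Output: "OIOOIOOIOOO"
Token 6: backref(off=5, len=3). Copied 'OIO' from pos 6. Output: "OIOOIOOIOOOOIO"
Token 7: backref(off=7, len=3). Copied 'IOO' from pos 7. Output: "OIOOIOOIOOOOIOIOO"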